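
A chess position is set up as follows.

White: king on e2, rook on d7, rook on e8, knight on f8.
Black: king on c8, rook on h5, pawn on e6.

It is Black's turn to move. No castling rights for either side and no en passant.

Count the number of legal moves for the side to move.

Black to move; king on c8.
In check: yes, from the white rook on e8.
Legal moves: none.
Count: 0.

0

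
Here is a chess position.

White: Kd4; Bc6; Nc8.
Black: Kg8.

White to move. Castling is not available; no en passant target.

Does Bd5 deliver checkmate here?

no

After Bd5: black king on g8; in check: yes, from the white bishop on d5.
Black has 4 legal replies: Kh8, Kf8, Kh7, Kg7.
In check but a legal move exists → not checkmate.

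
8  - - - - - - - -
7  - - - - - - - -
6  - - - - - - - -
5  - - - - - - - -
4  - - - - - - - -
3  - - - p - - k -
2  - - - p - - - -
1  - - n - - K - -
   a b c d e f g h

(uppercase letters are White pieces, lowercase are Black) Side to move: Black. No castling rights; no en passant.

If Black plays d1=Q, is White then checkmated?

yes

After d1=Q: white king on f1; in check: yes, from the black queen on d1.
King squares — e1: attacked by Qd1; g1: attacked by Qd1; e2: attacked by Nc1; f2: attacked by Kg3; g2: attacked by Kg3.
White has no legal moves → checkmate.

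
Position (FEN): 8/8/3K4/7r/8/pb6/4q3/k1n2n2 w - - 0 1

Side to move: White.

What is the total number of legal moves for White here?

White to move; king on d6.
In check: no.
Legal moves: Kd7, Kc7, Kc6.
Count: 3.

3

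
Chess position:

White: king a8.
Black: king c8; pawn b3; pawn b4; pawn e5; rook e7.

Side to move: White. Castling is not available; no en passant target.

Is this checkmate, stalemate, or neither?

stalemate

White to move; white king on a8.
In check: no.
King squares — a7: attacked by Re7; b7: attacked by Re7; b8: attacked by Kc8.
Legal moves for White: none.
Not in check and no legal moves → stalemate.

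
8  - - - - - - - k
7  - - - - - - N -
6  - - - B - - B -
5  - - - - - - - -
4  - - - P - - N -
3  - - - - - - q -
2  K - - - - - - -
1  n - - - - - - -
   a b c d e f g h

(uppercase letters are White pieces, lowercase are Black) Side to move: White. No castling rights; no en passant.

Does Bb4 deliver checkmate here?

no

After Bb4: black king on h8; in check: no.
Black is not in check, so this cannot be checkmate.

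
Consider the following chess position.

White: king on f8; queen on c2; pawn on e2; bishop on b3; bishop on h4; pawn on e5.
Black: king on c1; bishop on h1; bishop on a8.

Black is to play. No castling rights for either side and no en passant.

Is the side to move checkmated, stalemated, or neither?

Black to move; black king on c1.
In check: yes, from the white queen on c2.
King squares — b1: attacked by Qc2; d1: attacked by Qc2; b2: attacked by Qc2; c2: attacked by Bb3; d2: attacked by Qc2.
Legal moves for Black: none.
In check with no legal moves → checkmate.

checkmate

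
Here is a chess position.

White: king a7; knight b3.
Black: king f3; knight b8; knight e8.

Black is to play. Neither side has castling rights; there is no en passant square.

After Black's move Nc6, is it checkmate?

no

After Nc6: white king on a7; in check: yes, from the black knight on c6.
White has 4 legal replies: Ka8, Kb7, Kb6, Ka6.
In check but a legal move exists → not checkmate.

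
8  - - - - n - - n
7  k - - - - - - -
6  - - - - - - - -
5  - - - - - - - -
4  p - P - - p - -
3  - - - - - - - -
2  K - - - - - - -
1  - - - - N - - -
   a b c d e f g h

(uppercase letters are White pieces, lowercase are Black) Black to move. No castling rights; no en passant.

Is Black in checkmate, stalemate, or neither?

Black to move; black king on a7.
In check: no.
Legal moves for Black: Nf7, Ng6, Ng7, Nc7, Nf6, Nd6, Kb8, Ka8, Kb7, Kb6, Ka6, f3, a3.
Black has 13 legal moves and is not in check → neither.

neither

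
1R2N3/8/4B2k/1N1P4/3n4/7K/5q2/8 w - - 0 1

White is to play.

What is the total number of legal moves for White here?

23

White to move; king on h3.
In check: no.
Legal moves: Ng7, Nec7, Nf6, Ned6, Rd8, Rc8, Ra8, Rb7, Rb6, Bg8, Bc8, Bf7, Bd7, Bf5, Bg4, Nbc7, Na7, Nbd6, Nxd4, Nc3, Na3, Kg4, d6.
Count: 23.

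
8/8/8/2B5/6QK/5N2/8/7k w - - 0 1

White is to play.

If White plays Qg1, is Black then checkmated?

yes

After Qg1: black king on h1; in check: yes, from the white queen on g1.
King squares — g1: attacked by Nf3; g2: attacked by Qg1; h2: attacked by Qg1.
Black has no legal moves → checkmate.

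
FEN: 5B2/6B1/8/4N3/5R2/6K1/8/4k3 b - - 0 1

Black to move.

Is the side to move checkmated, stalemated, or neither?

Black to move; black king on e1.
In check: no.
Legal moves for Black: Ke2, Kd2, Kd1.
Black has 3 legal moves and is not in check → neither.

neither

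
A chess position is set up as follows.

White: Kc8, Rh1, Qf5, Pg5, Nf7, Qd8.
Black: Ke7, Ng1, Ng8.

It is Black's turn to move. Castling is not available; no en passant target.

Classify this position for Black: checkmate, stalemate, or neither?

Black to move; black king on e7.
In check: yes, from the white queen on d8.
King squares — d6: attacked by Nf7; e6: attacked by Qf5; f6: attacked by Qf5; d7: attacked by Qf5; f7: attacked by Qf5; d8: attacked by Nf7; e8: attacked by Qd8; f8: attacked by Qd8.
Legal moves for Black: none.
In check with no legal moves → checkmate.

checkmate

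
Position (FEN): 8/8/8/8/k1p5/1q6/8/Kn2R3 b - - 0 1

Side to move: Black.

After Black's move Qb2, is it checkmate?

no

After Qb2: white king on a1; in check: yes, from the black queen on b2.
White has 1 legal reply: Kxb2.
In check but a legal move exists → not checkmate.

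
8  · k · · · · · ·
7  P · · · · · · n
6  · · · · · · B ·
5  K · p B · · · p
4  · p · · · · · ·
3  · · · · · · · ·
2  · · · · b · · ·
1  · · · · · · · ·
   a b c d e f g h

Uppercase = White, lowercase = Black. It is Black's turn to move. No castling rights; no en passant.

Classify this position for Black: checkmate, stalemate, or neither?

Black to move; black king on b8.
In check: yes, from the white pawn on a7.
Legal moves for Black: Kc8, Kc7, Kxa7.
Black is in check but has 3 legal moves → neither.

neither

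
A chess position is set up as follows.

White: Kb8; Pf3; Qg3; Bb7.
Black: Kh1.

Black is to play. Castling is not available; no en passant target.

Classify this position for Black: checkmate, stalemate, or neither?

stalemate

Black to move; black king on h1.
In check: no.
King squares — g1: attacked by Qg3; g2: attacked by Qg3; h2: attacked by Qg3.
Legal moves for Black: none.
Not in check and no legal moves → stalemate.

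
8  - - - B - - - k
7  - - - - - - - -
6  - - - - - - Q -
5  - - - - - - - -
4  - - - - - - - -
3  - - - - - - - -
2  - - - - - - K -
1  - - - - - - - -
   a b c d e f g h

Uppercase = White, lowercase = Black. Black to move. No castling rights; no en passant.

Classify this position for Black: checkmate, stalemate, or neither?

stalemate

Black to move; black king on h8.
In check: no.
King squares — g7: attacked by Qg6; h7: attacked by Qg6; g8: attacked by Qg6.
Legal moves for Black: none.
Not in check and no legal moves → stalemate.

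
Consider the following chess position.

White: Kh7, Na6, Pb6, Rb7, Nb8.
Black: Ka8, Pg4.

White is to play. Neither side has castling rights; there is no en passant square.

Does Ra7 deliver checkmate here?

After Ra7: black king on a8; in check: yes, from the white rook on a7.
King squares — a7: attacked by Pb6; b7: attacked by Ra7; b8: attacked by Na6.
Black has no legal moves → checkmate.

yes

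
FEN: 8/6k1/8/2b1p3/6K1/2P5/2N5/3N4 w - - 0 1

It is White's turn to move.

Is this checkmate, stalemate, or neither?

White to move; white king on g4.
In check: no.
Legal moves for White: Kh5, Kg5, Kf5, Kh4, Kh3, Kg3, Kf3, Nd4, Nb4, Nce3, Na3, Ne1, Na1, Nde3, Nf2, Nb2, c4.
White has 17 legal moves and is not in check → neither.

neither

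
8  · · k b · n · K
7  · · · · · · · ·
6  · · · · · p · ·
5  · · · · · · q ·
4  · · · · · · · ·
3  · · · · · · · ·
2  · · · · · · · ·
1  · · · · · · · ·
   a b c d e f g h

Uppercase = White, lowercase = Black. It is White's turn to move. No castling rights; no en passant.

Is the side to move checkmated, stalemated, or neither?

stalemate

White to move; white king on h8.
In check: no.
King squares — g7: attacked by Qg5; h7: attacked by Nf8; g8: attacked by Qg5.
Legal moves for White: none.
Not in check and no legal moves → stalemate.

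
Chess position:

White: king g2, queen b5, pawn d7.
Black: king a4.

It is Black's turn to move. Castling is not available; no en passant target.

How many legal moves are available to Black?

2

Black to move; king on a4.
In check: yes, from the white queen on b5.
Legal moves: Kxb5, Ka3.
Count: 2.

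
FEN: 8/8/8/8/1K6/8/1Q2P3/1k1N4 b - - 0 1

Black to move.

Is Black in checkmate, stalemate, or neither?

checkmate

Black to move; black king on b1.
In check: yes, from the white queen on b2.
King squares — a1: attacked by Qb2; c1: attacked by Qb2; a2: attacked by Qb2; b2: attacked by Nd1; c2: attacked by Qb2.
Legal moves for Black: none.
In check with no legal moves → checkmate.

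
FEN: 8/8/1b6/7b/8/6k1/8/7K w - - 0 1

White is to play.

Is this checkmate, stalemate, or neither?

White to move; white king on h1.
In check: no.
King squares — g1: attacked by Bb6; g2: attacked by Kg3; h2: attacked by Kg3.
Legal moves for White: none.
Not in check and no legal moves → stalemate.

stalemate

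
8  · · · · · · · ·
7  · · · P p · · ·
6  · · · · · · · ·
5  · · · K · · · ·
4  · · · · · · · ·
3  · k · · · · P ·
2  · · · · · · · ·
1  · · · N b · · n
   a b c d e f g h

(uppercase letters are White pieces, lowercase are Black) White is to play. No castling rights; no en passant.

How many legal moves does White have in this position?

15

White to move; king on d5.
In check: no.
Legal moves: Ke6, Kc6, Ke5, Kc5, Ke4, Kd4, Ne3, Nc3, Nf2, Nb2, d8=Q, d8=R, d8=B, d8=N, g4.
Count: 15.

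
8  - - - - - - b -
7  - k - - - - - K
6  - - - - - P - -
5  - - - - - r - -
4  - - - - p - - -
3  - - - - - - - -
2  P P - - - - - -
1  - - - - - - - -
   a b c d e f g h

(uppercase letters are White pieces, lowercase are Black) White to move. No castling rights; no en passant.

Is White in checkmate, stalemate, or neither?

White to move; white king on h7.
In check: yes, from the black bishop on g8.
King squares — g6: available; h6: available; g7: available; g8: available; h8: available.
Legal moves for White: Kh8, Kxg8, Kg7, Kh6, Kg6.
White is in check but has 5 legal moves → neither.

neither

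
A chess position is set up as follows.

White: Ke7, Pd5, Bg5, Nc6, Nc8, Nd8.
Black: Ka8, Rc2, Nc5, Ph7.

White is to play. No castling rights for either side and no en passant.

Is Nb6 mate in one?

yes

After Nb6: black king on a8; in check: yes, from the white knight on b6.
King squares — a7: attacked by Nc6; b7: attacked by Nd8; b8: attacked by Nc6.
Black has no legal moves → checkmate.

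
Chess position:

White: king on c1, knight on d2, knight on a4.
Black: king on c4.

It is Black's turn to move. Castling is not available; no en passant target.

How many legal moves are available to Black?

Black to move; king on c4.
In check: yes, from the white knight on d2.
Legal moves: Kd5, Kb5, Kd4, Kb4, Kd3.
Count: 5.

5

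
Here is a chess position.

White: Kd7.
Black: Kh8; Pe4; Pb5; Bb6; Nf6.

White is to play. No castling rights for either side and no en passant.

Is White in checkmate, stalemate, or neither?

neither

White to move; white king on d7.
In check: yes, from the black knight on f6.
King squares — c6: available; d6: available; e6: available; c7: attacked by Bb6; e7: available; c8: available; d8: attacked by Bb6; e8: attacked by Nf6.
Legal moves for White: Kc8, Ke7, Ke6, Kd6, Kc6.
White is in check but has 5 legal moves → neither.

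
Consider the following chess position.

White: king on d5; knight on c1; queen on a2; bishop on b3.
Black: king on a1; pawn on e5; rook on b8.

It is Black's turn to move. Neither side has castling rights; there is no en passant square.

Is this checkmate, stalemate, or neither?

checkmate

Black to move; black king on a1.
In check: yes, from the white queen on a2.
King squares — b1: attacked by Qa2; a2: attacked by Nc1; b2: attacked by Qa2.
Legal moves for Black: none.
In check with no legal moves → checkmate.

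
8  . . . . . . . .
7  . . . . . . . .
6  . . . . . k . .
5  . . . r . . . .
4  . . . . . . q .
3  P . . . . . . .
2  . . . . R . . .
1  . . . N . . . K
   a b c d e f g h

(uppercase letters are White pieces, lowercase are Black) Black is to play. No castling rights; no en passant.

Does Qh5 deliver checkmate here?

no

After Qh5: white king on h1; in check: yes, from the black queen on h5.
White has 3 legal replies: Kg2, Kg1, Rh2.
In check but a legal move exists → not checkmate.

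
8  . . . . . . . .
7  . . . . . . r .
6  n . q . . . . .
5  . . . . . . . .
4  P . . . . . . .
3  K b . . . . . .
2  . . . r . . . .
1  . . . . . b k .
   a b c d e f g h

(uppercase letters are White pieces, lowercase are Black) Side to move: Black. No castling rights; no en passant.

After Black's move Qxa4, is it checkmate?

yes

After Qxa4: white king on a3; in check: yes, from the black queen on a4.
King squares — a2: attacked by Rd2; b2: attacked by Rd2; b3: attacked by Qa4; a4: attacked by Bb3; b4: attacked by Qa4.
White has no legal moves → checkmate.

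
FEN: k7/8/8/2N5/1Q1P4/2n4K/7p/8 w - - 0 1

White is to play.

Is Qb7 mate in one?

yes

After Qb7: black king on a8; in check: yes, from the white queen on b7.
King squares — a7: attacked by Qb7; b7: attacked by Nc5; b8: attacked by Qb7.
Black has no legal moves → checkmate.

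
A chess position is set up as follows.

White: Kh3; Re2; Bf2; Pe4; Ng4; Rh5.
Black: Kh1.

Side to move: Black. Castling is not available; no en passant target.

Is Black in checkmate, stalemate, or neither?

Black to move; black king on h1.
In check: no.
King squares — g1: attacked by Bf2; g2: attacked by Kh3; h2: attacked by Kh3.
Legal moves for Black: none.
Not in check and no legal moves → stalemate.

stalemate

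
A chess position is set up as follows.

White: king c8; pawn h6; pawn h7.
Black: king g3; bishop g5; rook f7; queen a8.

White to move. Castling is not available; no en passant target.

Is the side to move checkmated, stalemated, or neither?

checkmate

White to move; white king on c8.
In check: yes, from the black queen on a8.
King squares — b7: attacked by Rf7; c7: attacked by Rf7; d7: attacked by Rf7; b8: attacked by Qa8; d8: attacked by Bg5.
Legal moves for White: none.
In check with no legal moves → checkmate.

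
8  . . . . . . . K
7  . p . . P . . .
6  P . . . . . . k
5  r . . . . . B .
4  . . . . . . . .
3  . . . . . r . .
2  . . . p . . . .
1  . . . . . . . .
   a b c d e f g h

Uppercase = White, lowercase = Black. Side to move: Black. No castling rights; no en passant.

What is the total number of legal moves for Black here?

4

Black to move; king on h6.
In check: yes, from the white bishop on g5.
Legal moves: Kg6, Kh5, Kxg5, Rxg5.
Count: 4.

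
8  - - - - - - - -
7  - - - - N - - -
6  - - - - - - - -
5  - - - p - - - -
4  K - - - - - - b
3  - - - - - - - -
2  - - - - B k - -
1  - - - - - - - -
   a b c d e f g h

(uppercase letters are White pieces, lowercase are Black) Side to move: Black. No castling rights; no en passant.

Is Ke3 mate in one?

After Ke3: white king on a4; in check: no.
White is not in check, so this cannot be checkmate.

no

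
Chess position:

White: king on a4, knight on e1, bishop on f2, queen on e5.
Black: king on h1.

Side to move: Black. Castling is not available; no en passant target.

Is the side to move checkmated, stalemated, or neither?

stalemate

Black to move; black king on h1.
In check: no.
King squares — g1: attacked by Bf2; g2: attacked by Ne1; h2: attacked by Qe5.
Legal moves for Black: none.
Not in check and no legal moves → stalemate.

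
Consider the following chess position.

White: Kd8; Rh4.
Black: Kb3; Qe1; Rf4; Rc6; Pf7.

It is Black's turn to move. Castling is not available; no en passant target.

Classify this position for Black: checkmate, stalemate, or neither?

neither

Black to move; black king on b3.
In check: no.
Legal moves for Black include: Rc8+, Rc7, Rh6, Rg6, Rcf6, Re6, Rd6+, Rb6, Ra6, Rc5, Rcc4, Rc3, Rc2, Rc1, Rff6, Rf5, Rxh4, Rg4, ... (list truncated; more exist).
Black has legal moves and is not in check → neither.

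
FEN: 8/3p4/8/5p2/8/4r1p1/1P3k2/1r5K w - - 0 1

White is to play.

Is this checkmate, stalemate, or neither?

checkmate

White to move; white king on h1.
In check: yes, from the black rook on b1.
King squares — g1: attacked by Rb1; g2: attacked by Kf2; h2: attacked by Pg3.
Legal moves for White: none.
In check with no legal moves → checkmate.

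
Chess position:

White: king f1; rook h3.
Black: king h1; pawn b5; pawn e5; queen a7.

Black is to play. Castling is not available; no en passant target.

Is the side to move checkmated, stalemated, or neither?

checkmate

Black to move; black king on h1.
In check: yes, from the white rook on h3.
King squares — g1: attacked by Kf1; g2: attacked by Kf1; h2: attacked by Rh3.
Legal moves for Black: none.
In check with no legal moves → checkmate.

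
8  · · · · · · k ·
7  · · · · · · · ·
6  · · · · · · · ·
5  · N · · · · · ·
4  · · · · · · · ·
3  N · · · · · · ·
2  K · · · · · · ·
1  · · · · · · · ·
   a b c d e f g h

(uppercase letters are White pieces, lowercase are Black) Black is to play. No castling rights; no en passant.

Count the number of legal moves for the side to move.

5

Black to move; king on g8.
In check: no.
Legal moves: Kh8, Kf8, Kh7, Kg7, Kf7.
Count: 5.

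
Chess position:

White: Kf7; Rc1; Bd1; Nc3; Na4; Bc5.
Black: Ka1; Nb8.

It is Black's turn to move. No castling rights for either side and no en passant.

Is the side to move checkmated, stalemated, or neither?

checkmate

Black to move; black king on a1.
In check: yes, from the white rook on c1.
King squares — b1: attacked by Rc1; a2: attacked by Nc3; b2: attacked by Na4.
Legal moves for Black: none.
In check with no legal moves → checkmate.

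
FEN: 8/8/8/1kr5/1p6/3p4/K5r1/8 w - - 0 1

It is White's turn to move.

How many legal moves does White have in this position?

White to move; king on a2.
In check: yes, from the black rook on g2.
Legal moves: Kb3, Kb1, Ka1.
Count: 3.

3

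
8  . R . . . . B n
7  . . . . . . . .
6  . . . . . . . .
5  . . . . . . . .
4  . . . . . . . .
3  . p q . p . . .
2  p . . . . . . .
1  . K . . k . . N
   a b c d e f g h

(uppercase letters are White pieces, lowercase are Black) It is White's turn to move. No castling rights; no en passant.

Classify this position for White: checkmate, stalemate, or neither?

White to move; white king on b1.
In check: yes, from the black pawn on a2.
King squares — a1: attacked by Qc3; c1: attacked by Qc3; a2: attacked by Pb3; b2: attacked by Qc3; c2: attacked by Pb3.
Legal moves for White: none.
In check with no legal moves → checkmate.

checkmate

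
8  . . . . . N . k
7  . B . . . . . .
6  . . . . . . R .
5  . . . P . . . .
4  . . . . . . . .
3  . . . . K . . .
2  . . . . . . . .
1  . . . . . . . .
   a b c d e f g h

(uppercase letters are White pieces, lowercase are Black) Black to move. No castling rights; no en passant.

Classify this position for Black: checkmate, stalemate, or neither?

Black to move; black king on h8.
In check: no.
King squares — g7: attacked by Rg6; h7: attacked by Nf8; g8: attacked by Rg6.
Legal moves for Black: none.
Not in check and no legal moves → stalemate.

stalemate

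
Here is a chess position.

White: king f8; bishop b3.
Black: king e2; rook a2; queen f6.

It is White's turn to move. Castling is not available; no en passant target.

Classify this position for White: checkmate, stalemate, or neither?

neither

White to move; white king on f8.
In check: yes, from the black queen on f6.
Legal moves for White: Kg8, Ke8, Bf7.
White is in check but has 3 legal moves → neither.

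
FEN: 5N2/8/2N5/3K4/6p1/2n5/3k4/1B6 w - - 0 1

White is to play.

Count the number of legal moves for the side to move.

White to move; king on d5.
In check: yes, from the black knight on c3.
Legal moves: Ke6, Kd6, Ke5, Kc5, Kd4, Kc4.
Count: 6.

6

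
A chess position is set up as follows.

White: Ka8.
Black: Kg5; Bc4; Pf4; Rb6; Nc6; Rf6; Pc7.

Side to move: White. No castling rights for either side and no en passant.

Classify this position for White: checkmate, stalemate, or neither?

stalemate

White to move; white king on a8.
In check: no.
King squares — a7: attacked by Nc6; b7: attacked by Rb6; b8: attacked by Rb6.
Legal moves for White: none.
Not in check and no legal moves → stalemate.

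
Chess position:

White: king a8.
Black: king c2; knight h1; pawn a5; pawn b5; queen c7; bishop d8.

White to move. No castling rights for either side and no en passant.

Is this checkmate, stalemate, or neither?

stalemate

White to move; white king on a8.
In check: no.
King squares — a7: attacked by Qc7; b7: attacked by Qc7; b8: attacked by Qc7.
Legal moves for White: none.
Not in check and no legal moves → stalemate.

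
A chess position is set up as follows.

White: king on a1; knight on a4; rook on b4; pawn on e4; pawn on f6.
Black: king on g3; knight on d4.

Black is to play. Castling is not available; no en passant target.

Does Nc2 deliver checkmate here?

After Nc2: white king on a1; in check: yes, from the black knight on c2.
White has 3 legal replies: Kb2, Ka2, Kb1.
In check but a legal move exists → not checkmate.

no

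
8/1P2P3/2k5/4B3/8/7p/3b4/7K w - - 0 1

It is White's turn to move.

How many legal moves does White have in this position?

White to move; king on h1.
In check: no.
Legal moves: Bh8, Bb8, Bg7, Bc7, Bf6, Bd6, Bf4, Bd4, Bg3, Bc3, Bh2, Bb2, Ba1, Kh2, Kg1, e8=Q+, e8=R, e8=B+, e8=N, b8=Q, b8=R, b8=B, b8=N+.
Count: 23.

23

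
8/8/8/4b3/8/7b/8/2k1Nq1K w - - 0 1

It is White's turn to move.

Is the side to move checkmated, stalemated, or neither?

White to move; white king on h1.
In check: yes, from the black queen on f1.
King squares — g1: attacked by Qf1; g2: attacked by Qf1; h2: attacked by Be5.
Legal moves for White: none.
In check with no legal moves → checkmate.

checkmate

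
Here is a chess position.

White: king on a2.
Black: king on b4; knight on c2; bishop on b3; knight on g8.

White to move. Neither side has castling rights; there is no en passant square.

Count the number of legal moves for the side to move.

White to move; king on a2.
In check: yes, from the black bishop on b3.
Legal moves: Kb2, Kb1.
Count: 2.

2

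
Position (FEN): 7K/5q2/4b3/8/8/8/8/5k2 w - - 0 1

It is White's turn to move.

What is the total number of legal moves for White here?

0

White to move; king on h8.
In check: no.
Legal moves: none.
Count: 0.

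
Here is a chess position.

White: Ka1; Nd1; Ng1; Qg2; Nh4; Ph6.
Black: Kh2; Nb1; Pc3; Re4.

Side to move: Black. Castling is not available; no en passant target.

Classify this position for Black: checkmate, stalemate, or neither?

Black to move; black king on h2.
In check: yes, from the white queen on g2.
King squares — g1: attacked by Qg2; h1: attacked by Qg2; g2: attacked by Nh4; g3: attacked by Qg2; h3: attacked by Ng1.
Legal moves for Black: none.
In check with no legal moves → checkmate.

checkmate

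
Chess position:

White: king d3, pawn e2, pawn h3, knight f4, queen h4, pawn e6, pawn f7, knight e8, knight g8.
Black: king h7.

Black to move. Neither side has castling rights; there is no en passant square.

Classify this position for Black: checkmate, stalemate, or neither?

Black to move; black king on h7.
In check: yes, from the white queen on h4.
King squares — g6: attacked by Nf4; h6: attacked by Qh4; g7: attacked by Ne8; g8: attacked by Pf7; h8: attacked by Qh4.
Legal moves for Black: none.
In check with no legal moves → checkmate.

checkmate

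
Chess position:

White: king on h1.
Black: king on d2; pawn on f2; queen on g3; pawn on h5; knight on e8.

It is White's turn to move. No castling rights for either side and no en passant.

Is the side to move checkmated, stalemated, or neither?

stalemate

White to move; white king on h1.
In check: no.
King squares — g1: attacked by Pf2; g2: attacked by Qg3; h2: attacked by Qg3.
Legal moves for White: none.
Not in check and no legal moves → stalemate.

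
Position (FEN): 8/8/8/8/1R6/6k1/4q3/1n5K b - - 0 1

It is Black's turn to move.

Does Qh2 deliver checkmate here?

After Qh2: white king on h1; in check: yes, from the black queen on h2.
King squares — g1: attacked by Qh2; g2: attacked by Qh2; h2: attacked by Kg3.
White has no legal moves → checkmate.

yes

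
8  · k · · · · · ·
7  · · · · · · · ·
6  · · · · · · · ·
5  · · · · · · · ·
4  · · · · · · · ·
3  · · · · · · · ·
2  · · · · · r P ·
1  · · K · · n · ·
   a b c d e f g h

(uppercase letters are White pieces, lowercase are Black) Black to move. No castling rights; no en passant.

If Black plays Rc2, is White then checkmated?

After Rc2: white king on c1; in check: yes, from the black rook on c2.
White has 3 legal replies: Kxc2, Kd1, Kb1.
In check but a legal move exists → not checkmate.

no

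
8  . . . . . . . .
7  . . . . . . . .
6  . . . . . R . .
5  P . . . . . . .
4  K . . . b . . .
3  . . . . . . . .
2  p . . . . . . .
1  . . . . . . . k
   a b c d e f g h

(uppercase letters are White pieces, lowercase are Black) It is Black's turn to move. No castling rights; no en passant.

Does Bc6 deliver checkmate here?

no

After Bc6: white king on a4; in check: yes, from the black bishop on c6.
White has 4 legal replies: Kb4, Kb3, Ka3, Rxc6.
In check but a legal move exists → not checkmate.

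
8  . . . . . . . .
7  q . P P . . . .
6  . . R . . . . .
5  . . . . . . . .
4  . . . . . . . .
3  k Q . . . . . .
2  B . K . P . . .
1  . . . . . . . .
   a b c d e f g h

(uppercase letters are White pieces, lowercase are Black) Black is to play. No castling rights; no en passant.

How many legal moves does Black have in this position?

0

Black to move; king on a3.
In check: yes, from the white queen on b3.
Legal moves: none.
Count: 0.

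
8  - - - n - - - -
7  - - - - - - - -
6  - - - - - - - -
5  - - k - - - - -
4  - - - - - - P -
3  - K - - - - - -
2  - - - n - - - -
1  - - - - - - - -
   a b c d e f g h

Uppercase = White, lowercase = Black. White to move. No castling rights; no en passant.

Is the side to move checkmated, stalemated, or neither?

neither

White to move; white king on b3.
In check: yes, from the black knight on d2.
Legal moves for White: Ka4, Kc3, Ka3, Kc2, Kb2, Ka2.
White is in check but has 6 legal moves → neither.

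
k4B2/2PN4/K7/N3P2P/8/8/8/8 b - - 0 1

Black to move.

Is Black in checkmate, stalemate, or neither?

Black to move; black king on a8.
In check: no.
King squares — a7: attacked by Ka6; b7: attacked by Na5; b8: attacked by Pc7.
Legal moves for Black: none.
Not in check and no legal moves → stalemate.

stalemate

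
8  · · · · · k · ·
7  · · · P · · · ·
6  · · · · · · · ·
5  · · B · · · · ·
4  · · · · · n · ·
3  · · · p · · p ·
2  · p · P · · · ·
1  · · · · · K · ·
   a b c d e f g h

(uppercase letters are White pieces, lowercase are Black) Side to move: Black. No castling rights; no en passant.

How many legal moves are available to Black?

Black to move; king on f8.
In check: yes, from the white bishop on c5.
Legal moves: Kg8, Kg7, Kf7.
Count: 3.

3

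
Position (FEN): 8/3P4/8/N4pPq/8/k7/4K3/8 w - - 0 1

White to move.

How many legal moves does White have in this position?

White to move; king on e2.
In check: yes, from the black queen on h5.
Legal moves: Ke3, Kd3, Kf2, Kd2, Kf1, Ke1.
Count: 6.

6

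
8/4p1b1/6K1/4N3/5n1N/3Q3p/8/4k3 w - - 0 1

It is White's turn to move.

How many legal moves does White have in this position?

5

White to move; king on g6.
In check: yes, from the black knight on f4.
Legal moves: Kh7, Kxg7, Kf7, Kg5, Kf5.
Count: 5.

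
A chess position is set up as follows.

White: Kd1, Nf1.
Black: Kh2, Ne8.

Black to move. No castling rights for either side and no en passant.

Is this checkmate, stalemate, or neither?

Black to move; black king on h2.
In check: yes, from the white knight on f1.
King squares — g1: available; h1: available; g2: available; g3: attacked by Nf1; h3: available.
Legal moves for Black: Kh3, Kg2, Kh1, Kg1.
Black is in check but has 4 legal moves → neither.

neither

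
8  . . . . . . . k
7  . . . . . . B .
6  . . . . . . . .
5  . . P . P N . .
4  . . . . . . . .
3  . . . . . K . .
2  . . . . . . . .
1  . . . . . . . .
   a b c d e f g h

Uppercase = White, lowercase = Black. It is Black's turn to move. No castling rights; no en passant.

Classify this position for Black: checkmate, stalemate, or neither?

Black to move; black king on h8.
In check: yes, from the white bishop on g7.
King squares — g7: attacked by Nf5; h7: available; g8: available.
Legal moves for Black: Kg8, Kh7.
Black is in check but has 2 legal moves → neither.

neither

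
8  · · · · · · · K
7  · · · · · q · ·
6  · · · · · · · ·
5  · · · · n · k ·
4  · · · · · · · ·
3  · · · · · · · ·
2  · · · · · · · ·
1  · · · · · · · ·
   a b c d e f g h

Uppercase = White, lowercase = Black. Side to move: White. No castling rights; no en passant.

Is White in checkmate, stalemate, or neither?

stalemate

White to move; white king on h8.
In check: no.
King squares — g7: attacked by Qf7; h7: attacked by Qf7; g8: attacked by Qf7.
Legal moves for White: none.
Not in check and no legal moves → stalemate.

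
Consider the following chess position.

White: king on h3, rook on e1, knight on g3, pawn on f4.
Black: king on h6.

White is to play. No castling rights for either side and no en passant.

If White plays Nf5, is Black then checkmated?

no

After Nf5: black king on h6; in check: yes, from the white knight on f5.
Black has 3 legal replies: Kh7, Kg6, Kh5.
In check but a legal move exists → not checkmate.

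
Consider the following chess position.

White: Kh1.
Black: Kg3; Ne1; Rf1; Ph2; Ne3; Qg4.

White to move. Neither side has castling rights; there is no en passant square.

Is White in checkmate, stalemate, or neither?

White to move; white king on h1.
In check: yes, from the black rook on f1.
King squares — g1: attacked by Rf1; g2: attacked by Ne1; h2: attacked by Kg3.
Legal moves for White: none.
In check with no legal moves → checkmate.

checkmate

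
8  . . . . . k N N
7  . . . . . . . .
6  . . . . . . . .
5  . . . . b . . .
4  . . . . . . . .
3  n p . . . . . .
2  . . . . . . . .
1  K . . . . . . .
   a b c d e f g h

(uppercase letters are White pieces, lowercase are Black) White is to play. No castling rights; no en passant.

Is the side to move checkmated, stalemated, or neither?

White to move; white king on a1.
In check: yes, from the black bishop on e5.
King squares — b1: attacked by Na3; a2: attacked by Pb3; b2: attacked by Be5.
Legal moves for White: none.
In check with no legal moves → checkmate.

checkmate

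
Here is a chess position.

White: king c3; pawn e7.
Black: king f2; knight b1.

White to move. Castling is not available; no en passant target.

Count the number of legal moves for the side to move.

White to move; king on c3.
In check: yes, from the black knight on b1.
Legal moves: Kd4, Kc4, Kb4, Kd3, Kb3, Kc2, Kb2.
Count: 7.

7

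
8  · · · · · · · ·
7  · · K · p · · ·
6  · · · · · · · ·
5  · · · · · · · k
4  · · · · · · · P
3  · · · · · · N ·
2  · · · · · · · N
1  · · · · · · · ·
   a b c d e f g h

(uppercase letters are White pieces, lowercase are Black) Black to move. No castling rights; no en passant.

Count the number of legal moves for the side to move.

Black to move; king on h5.
In check: yes, from the white knight on g3.
Legal moves: Kh6, Kg6, Kxh4.
Count: 3.

3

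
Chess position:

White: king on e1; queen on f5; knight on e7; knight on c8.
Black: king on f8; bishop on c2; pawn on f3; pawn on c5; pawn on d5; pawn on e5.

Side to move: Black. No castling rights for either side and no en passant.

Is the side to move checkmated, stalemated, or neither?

neither

Black to move; black king on f8.
In check: yes, from the white queen on f5.
King squares — e7: attacked by Nc8; f7: attacked by Qf5; g7: available; e8: available; g8: attacked by Ne7.
Legal moves for Black: Ke8, Kg7, Bxf5.
Black is in check but has 3 legal moves → neither.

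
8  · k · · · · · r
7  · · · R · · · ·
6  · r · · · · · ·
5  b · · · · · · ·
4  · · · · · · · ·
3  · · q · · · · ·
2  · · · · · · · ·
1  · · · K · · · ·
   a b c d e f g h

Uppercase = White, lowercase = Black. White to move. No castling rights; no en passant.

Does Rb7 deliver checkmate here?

After Rb7: black king on b8; in check: yes, from the white rook on b7.
Black has 4 legal replies: Kc8, Ka8, Kxb7, Rxb7.
In check but a legal move exists → not checkmate.

no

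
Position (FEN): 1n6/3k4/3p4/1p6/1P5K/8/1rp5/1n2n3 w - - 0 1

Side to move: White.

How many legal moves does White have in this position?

5

White to move; king on h4.
In check: no.
Legal moves: Kh5, Kg5, Kg4, Kh3, Kg3.
Count: 5.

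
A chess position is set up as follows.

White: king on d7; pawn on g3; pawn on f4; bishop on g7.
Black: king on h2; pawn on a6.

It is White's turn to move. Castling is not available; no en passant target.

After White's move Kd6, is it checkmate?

After Kd6: black king on h2; in check: no.
Black is not in check, so this cannot be checkmate.

no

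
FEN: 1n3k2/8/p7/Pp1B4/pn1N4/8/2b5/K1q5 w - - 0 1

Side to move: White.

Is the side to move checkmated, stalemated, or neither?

checkmate

White to move; white king on a1.
In check: yes, from the black queen on c1.
King squares — b1: attacked by Qc1; a2: attacked by Nb4; b2: attacked by Qc1.
Legal moves for White: none.
In check with no legal moves → checkmate.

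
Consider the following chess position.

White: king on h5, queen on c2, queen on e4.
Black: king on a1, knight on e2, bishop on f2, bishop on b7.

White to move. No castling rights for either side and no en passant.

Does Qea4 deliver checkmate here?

After Qea4: black king on a1; in check: yes, from the white queen on a4.
King squares — b1: attacked by Qc2; a2: attacked by Qc2; b2: attacked by Qc2.
Black has no legal moves → checkmate.

yes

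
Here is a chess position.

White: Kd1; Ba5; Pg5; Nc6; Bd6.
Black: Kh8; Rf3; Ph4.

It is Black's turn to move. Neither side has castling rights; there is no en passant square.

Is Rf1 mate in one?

no

After Rf1: white king on d1; in check: yes, from the black rook on f1.
White has 4 legal replies: Ke2, Kd2, Kc2, Be1.
In check but a legal move exists → not checkmate.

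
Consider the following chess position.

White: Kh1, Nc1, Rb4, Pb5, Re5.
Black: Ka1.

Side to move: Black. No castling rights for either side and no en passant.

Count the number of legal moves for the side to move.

0

Black to move; king on a1.
In check: no.
Legal moves: none.
Count: 0.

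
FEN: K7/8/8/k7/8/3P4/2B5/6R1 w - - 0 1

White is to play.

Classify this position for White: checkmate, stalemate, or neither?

neither

White to move; white king on a8.
In check: no.
Legal moves for White include: Kb8, Kb7, Ka7, Ba4, Bb3, Bd1, Bb1, Rg8, Rg7, Rg6, Rg5+, Rg4, Rg3, Rg2, Rh1, Rf1, Re1, Rd1, ... (list truncated; more exist).
White has legal moves and is not in check → neither.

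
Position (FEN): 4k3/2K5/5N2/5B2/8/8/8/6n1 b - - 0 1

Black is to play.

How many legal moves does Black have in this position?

3

Black to move; king on e8.
In check: yes, from the white knight on f6.
Legal moves: Kf8, Kf7, Ke7.
Count: 3.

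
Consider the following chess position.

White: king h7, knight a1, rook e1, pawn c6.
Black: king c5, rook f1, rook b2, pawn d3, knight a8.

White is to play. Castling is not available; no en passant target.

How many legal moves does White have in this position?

White to move; king on h7.
In check: no.
Legal moves: Kh8, Kg8, Kg7, Kh6, Kg6, Re8, Re7, Re6, Re5+, Re4, Re3, Re2, Rxf1, Rd1, Rc1+, Rb1, Nb3+, Nc2, c7.
Count: 19.

19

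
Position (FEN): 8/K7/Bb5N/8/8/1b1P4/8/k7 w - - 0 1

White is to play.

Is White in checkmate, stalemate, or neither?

White to move; white king on a7.
In check: yes, from the black bishop on b6.
Legal moves for White: Kb8, Ka8, Kb7, Kxb6.
White is in check but has 4 legal moves → neither.

neither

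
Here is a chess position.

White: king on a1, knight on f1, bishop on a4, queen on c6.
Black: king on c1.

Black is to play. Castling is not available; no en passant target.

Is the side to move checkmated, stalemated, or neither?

Black to move; black king on c1.
In check: yes, from the white queen on c6.
King squares — b1: attacked by Ka1; d1: attacked by Ba4; b2: attacked by Ka1; c2: attacked by Ba4; d2: attacked by Nf1.
Legal moves for Black: none.
In check with no legal moves → checkmate.

checkmate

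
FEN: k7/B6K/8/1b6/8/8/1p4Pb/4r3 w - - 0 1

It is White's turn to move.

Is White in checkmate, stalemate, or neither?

White to move; white king on h7.
In check: no.
Legal moves for White: Kh8, Kg8, Kg7, Kh6, Kg6, Bb8, Bb6, Bc5, Bd4, Be3, Bf2, Bg1, g3, g4.
White has 14 legal moves and is not in check → neither.

neither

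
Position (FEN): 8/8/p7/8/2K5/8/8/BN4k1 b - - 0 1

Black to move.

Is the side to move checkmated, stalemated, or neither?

neither

Black to move; black king on g1.
In check: no.
Legal moves for Black: Kh2, Kg2, Kf2, Kh1, Kf1, a5.
Black has 6 legal moves and is not in check → neither.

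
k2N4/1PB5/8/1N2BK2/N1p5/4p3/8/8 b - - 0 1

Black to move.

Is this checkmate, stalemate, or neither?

checkmate

Black to move; black king on a8.
In check: yes, from the white pawn on b7.
King squares — a7: attacked by Nb5; b7: attacked by Nd8; b8: attacked by Bc7.
Legal moves for Black: none.
In check with no legal moves → checkmate.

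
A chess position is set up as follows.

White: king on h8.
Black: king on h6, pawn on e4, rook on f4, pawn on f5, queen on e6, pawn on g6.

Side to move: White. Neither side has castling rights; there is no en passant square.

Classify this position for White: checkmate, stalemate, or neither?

stalemate

White to move; white king on h8.
In check: no.
King squares — g7: attacked by Kh6; h7: attacked by Kh6; g8: attacked by Qe6.
Legal moves for White: none.
Not in check and no legal moves → stalemate.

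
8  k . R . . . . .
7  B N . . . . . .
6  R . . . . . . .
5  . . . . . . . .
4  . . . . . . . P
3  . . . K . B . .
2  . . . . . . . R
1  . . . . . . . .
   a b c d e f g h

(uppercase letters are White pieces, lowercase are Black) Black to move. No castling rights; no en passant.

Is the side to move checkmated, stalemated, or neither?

Black to move; black king on a8.
In check: yes, from the white rook on c8.
King squares — a7: attacked by Ra6; b7: attacked by Bf3; b8: attacked by Ba7.
Legal moves for Black: none.
In check with no legal moves → checkmate.

checkmate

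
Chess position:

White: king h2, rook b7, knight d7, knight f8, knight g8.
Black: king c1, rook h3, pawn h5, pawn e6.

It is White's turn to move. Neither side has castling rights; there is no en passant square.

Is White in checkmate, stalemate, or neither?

White to move; white king on h2.
In check: yes, from the black rook on h3.
King squares — g1: available; h1: attacked by Rh3; g2: available; g3: attacked by Rh3; h3: available.
Legal moves for White: Kxh3, Kg2, Kg1.
White is in check but has 3 legal moves → neither.

neither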